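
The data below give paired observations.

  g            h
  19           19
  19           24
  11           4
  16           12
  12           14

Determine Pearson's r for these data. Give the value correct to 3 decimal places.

n = 5, Σg = 77, Σh = 73, Σg² = 1243, Σh² = 1293, Σgh = 1221
nΣgh − ΣgΣh = 6105 − 5621 = 484
nΣg² − (Σg)² = 6215 − 5929 = 286; nΣh² − (Σh)² = 6465 − 5329 = 1136
r = 484 / √(286 × 1136) = 484 / 569.9965 ≈ 0.849

0.849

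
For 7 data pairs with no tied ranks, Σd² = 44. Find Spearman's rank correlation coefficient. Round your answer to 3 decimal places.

0.214

ρ = 1 − 6Σd² / [n(n²−1)] = 1 − 6×44 / (7×48)
  = 1 − 264/336 = 1 − 0.7857 ≈ 0.214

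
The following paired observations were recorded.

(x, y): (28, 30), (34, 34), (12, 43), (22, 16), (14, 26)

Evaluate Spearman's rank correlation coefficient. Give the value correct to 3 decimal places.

-0.100

Rank x: 4, 5, 1, 3, 2
Rank y: 3, 4, 5, 1, 2
d = rank(x) − rank(y): 1, 1, -4, 2, 0; Σd² = 22
ρ = 1 − 6Σd² / [n(n²−1)] = 1 − 6×22 / (5×24) = 1 − 132/120 ≈ -0.100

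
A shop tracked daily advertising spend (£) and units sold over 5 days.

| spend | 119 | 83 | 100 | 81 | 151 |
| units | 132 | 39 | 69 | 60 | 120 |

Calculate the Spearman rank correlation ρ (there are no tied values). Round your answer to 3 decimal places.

Rank spend: 4, 2, 3, 1, 5
Rank units: 5, 1, 3, 2, 4
d = rank(spend) − rank(units): -1, 1, 0, -1, 1; Σd² = 4
ρ = 1 − 6Σd² / [n(n²−1)] = 1 − 6×4 / (5×24) = 1 − 24/120 ≈ 0.800

0.800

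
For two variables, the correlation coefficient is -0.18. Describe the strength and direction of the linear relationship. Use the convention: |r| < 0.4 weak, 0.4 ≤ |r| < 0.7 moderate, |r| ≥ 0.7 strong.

weak negative

r = -0.18 < 0 so the relationship is negative.
|r| = 0.18, which falls in the weak range.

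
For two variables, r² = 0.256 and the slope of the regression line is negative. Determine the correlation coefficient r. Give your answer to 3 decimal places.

-0.506

|r| = √0.256 = 0.506
The association is negative, so r = −0.506.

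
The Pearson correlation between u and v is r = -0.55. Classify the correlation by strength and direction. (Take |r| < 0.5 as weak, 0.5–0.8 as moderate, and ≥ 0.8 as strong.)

moderate negative

r = -0.55 < 0 so the relationship is negative.
|r| = 0.55, which falls in the moderate range.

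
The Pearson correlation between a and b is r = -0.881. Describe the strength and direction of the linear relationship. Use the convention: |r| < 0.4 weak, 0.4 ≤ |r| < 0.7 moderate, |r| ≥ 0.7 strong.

strong negative

r = -0.881 < 0 so the relationship is negative.
|r| = 0.881, which falls in the strong range.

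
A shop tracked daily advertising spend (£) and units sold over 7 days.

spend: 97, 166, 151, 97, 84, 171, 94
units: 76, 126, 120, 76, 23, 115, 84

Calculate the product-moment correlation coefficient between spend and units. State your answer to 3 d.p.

0.869

n = 7, Σx = 860, Σy = 620, Σx² = 114308, Σy² = 62638, Σxy = 83273
nΣxy − ΣxΣy = 582911 − 533200 = 49711
nΣx² − (Σx)² = 800156 − 739600 = 60556; nΣy² − (Σy)² = 438466 − 384400 = 54066
r = 49711 / √(60556 × 54066) = 49711 / 57219.0589 ≈ 0.869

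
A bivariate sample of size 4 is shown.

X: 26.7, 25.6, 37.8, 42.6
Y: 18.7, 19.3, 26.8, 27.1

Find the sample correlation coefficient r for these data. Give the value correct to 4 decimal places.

n = 4, ΣX = 132.7, ΣY = 91.9, ΣX² = 4611.85, ΣY² = 2174.83, ΣXY = 3160.87
nΣXY − ΣXΣY = 12643.48 − 12195.13 = 448.35
nΣX² − (ΣX)² = 18447.4 − 17609.29 = 838.11; nΣY² − (ΣY)² = 8699.32 − 8445.61 = 253.71
r = 448.35 / √(838.11 × 253.71) = 448.35 / 461.1257 ≈ 0.9723

0.9723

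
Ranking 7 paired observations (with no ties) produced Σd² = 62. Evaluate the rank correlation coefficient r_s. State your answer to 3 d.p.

-0.107

ρ = 1 − 6Σd² / [n(n²−1)] = 1 − 6×62 / (7×48)
  = 1 − 372/336 = 1 − 1.1071 ≈ -0.107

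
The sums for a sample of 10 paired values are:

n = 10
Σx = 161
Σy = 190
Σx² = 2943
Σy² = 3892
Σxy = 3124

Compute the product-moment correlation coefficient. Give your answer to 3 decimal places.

r = (nΣxy − ΣxΣy) / √[(nΣx² − (Σx)²)(nΣy² − (Σy)²)]
Numerator: 10×3124 − 161×190 = 650
Denominator: √[(29430 − 25921)(38920 − 36100)] = √[3509 × 2820] = 3145.6923
r = 650 / 3145.6923 ≈ 0.207

0.207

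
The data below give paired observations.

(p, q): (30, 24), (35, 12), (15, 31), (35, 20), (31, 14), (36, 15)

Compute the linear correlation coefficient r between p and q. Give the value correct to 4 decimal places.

n = 6, Σp = 182, Σq = 116, Σp² = 5832, Σq² = 2502, Σpq = 3279
nΣpq − ΣpΣq = 19674 − 21112 = -1438
nΣp² − (Σp)² = 34992 − 33124 = 1868; nΣq² − (Σq)² = 15012 − 13456 = 1556
r = -1438 / √(1868 × 1556) = -1438 / 1704.8777 ≈ -0.8435

-0.8435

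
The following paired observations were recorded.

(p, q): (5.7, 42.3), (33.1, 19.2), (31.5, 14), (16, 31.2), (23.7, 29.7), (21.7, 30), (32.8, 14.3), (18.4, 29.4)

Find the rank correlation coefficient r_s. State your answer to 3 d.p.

-0.833

Rank p: 1, 8, 6, 2, 5, 4, 7, 3
Rank q: 8, 3, 1, 7, 5, 6, 2, 4
d = rank(p) − rank(q): -7, 5, 5, -5, 0, -2, 5, -1; Σd² = 154
ρ = 1 − 6Σd² / [n(n²−1)] = 1 − 6×154 / (8×63) = 1 − 924/504 ≈ -0.833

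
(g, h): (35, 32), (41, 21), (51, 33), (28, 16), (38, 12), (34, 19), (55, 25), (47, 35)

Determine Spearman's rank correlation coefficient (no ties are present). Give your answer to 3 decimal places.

Rank g: 3, 5, 7, 1, 4, 2, 8, 6
Rank h: 6, 4, 7, 2, 1, 3, 5, 8
d = rank(g) − rank(h): -3, 1, 0, -1, 3, -1, 3, -2; Σd² = 34
ρ = 1 − 6Σd² / [n(n²−1)] = 1 − 6×34 / (8×63) = 1 − 204/504 ≈ 0.595

0.595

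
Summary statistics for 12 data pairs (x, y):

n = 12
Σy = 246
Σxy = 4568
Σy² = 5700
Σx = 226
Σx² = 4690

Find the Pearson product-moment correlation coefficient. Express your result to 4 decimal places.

r = (nΣxy − ΣxΣy) / √[(nΣx² − (Σx)²)(nΣy² − (Σy)²)]
Numerator: 12×4568 − 226×246 = -780
Denominator: √[(56280 − 51076)(68400 − 60516)] = √[5204 × 7884] = 6405.3365
r = -780 / 6405.3365 ≈ -0.1218

-0.1218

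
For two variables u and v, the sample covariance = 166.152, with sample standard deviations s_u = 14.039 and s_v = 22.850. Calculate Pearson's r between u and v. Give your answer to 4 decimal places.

0.5179

r = Cov(u,v) / (s_u · s_v) = 166.152 / (14.039 × 22.850)
  = 166.152 / 320.7912 ≈ 0.5179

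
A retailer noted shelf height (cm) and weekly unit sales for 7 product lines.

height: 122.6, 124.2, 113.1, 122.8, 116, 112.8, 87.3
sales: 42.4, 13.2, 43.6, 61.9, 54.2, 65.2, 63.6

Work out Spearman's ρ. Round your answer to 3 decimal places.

-0.714

Rank height: 5, 7, 3, 6, 4, 2, 1
Rank sales: 2, 1, 3, 5, 4, 7, 6
d = rank(height) − rank(sales): 3, 6, 0, 1, 0, -5, -5; Σd² = 96
ρ = 1 − 6Σd² / [n(n²−1)] = 1 − 6×96 / (7×48) = 1 − 576/336 ≈ -0.714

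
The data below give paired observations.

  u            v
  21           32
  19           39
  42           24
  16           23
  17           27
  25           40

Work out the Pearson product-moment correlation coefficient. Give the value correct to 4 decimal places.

n = 6, Σu = 140, Σv = 185, Σu² = 3736, Σv² = 5979, Σuv = 4248
nΣuv − ΣuΣv = 25488 − 25900 = -412
nΣu² − (Σu)² = 22416 − 19600 = 2816; nΣv² − (Σv)² = 35874 − 34225 = 1649
r = -412 / √(2816 × 1649) = -412 / 2154.8977 ≈ -0.1912

-0.1912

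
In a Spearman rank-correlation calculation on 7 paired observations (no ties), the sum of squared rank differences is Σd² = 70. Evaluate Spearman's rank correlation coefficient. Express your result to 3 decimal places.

-0.250

ρ = 1 − 6Σd² / [n(n²−1)] = 1 − 6×70 / (7×48)
  = 1 − 420/336 = 1 − 1.2500 ≈ -0.250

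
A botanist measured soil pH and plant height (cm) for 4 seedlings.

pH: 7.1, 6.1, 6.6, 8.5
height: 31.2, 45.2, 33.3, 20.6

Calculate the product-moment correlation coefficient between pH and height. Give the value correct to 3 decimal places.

n = 4, Σx = 28.3, Σy = 130.3, Σx² = 203.43, Σy² = 4549.73, Σxy = 892.12
nΣxy − ΣxΣy = 3568.48 − 3687.49 = -119.01
nΣx² − (Σx)² = 813.72 − 800.89 = 12.83; nΣy² − (Σy)² = 18198.92 − 16978.09 = 1220.83
r = -119.01 / √(12.83 × 1220.83) = -119.01 / 125.1529 ≈ -0.951

-0.951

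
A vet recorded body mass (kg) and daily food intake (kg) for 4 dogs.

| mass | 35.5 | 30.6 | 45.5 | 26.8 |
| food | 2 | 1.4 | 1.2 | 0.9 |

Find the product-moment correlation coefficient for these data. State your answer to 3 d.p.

n = 4, Σx = 138.4, Σy = 5.5, Σx² = 4985.1, Σy² = 8.21, Σxy = 192.56
nΣxy − ΣxΣy = 770.24 − 761.2 = 9.04
nΣx² − (Σx)² = 19940.4 − 19154.56 = 785.84; nΣy² − (Σy)² = 32.84 − 30.25 = 2.59
r = 9.04 / √(785.84 × 2.59) = 9.04 / 45.1146 ≈ 0.200

0.200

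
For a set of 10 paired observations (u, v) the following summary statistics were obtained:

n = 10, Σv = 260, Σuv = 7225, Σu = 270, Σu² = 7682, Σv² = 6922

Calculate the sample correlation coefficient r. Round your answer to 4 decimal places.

r = (nΣuv − ΣuΣv) / √[(nΣu² − (Σu)²)(nΣv² − (Σv)²)]
Numerator: 10×7225 − 270×260 = 2050
Denominator: √[(76820 − 72900)(69220 − 67600)] = √[3920 × 1620] = 2520.0000
r = 2050 / 2520.0000 ≈ 0.8135

0.8135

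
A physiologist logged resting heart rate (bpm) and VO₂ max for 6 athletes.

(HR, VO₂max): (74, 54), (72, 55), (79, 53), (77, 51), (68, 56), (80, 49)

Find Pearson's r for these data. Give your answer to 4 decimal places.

n = 6, Σx = 450, Σy = 318, Σx² = 33854, Σy² = 16888, Σxy = 23798
nΣxy − ΣxΣy = 142788 − 143100 = -312
nΣx² − (Σx)² = 203124 − 202500 = 624; nΣy² − (Σy)² = 101328 − 101124 = 204
r = -312 / √(624 × 204) = -312 / 356.7856 ≈ -0.8745

-0.8745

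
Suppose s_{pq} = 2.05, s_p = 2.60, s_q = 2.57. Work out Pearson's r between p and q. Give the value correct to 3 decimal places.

r = Cov(p,q) / (s_p · s_q) = 2.05 / (2.60 × 2.57)
  = 2.05 / 6.6820 ≈ 0.307

0.307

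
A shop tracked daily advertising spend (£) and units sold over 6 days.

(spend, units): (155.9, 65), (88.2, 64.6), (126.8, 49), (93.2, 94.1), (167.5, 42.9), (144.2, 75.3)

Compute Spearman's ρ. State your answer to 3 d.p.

Rank spend: 5, 1, 3, 2, 6, 4
Rank units: 4, 3, 2, 6, 1, 5
d = rank(spend) − rank(units): 1, -2, 1, -4, 5, -1; Σd² = 48
ρ = 1 − 6Σd² / [n(n²−1)] = 1 − 6×48 / (6×35) = 1 − 288/210 ≈ -0.371

-0.371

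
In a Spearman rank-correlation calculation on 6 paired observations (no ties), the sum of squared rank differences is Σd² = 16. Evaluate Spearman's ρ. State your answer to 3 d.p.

0.543

ρ = 1 − 6Σd² / [n(n²−1)] = 1 − 6×16 / (6×35)
  = 1 − 96/210 = 1 − 0.4571 ≈ 0.543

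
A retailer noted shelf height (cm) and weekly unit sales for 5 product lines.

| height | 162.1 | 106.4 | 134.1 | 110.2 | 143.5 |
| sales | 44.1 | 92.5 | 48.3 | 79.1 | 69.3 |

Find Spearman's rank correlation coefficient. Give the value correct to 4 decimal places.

Rank height: 5, 1, 3, 2, 4
Rank sales: 1, 5, 2, 4, 3
d = rank(height) − rank(sales): 4, -4, 1, -2, 1; Σd² = 38
ρ = 1 − 6Σd² / [n(n²−1)] = 1 − 6×38 / (5×24) = 1 − 228/120 ≈ -0.9000

-0.9000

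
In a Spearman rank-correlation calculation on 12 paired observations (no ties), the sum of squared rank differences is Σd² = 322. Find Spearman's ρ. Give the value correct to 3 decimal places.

ρ = 1 − 6Σd² / [n(n²−1)] = 1 − 6×322 / (12×143)
  = 1 − 1932/1716 = 1 − 1.1259 ≈ -0.126

-0.126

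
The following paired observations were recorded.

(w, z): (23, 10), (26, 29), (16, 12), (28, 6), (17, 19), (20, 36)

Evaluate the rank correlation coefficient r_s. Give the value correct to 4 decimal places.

Rank w: 4, 5, 1, 6, 2, 3
Rank z: 2, 5, 3, 1, 4, 6
d = rank(w) − rank(z): 2, 0, -2, 5, -2, -3; Σd² = 46
ρ = 1 − 6Σd² / [n(n²−1)] = 1 − 6×46 / (6×35) = 1 − 276/210 ≈ -0.3143

-0.3143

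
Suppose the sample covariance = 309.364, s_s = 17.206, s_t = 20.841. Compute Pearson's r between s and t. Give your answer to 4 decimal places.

0.8627

r = Cov(s,t) / (s_s · s_t) = 309.364 / (17.206 × 20.841)
  = 309.364 / 358.5902 ≈ 0.8627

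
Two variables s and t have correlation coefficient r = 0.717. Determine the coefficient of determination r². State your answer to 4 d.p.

r² = (0.717)² = 0.5141

0.5141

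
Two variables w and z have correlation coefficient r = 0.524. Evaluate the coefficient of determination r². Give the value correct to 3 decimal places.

0.275

r² = (0.524)² = 0.275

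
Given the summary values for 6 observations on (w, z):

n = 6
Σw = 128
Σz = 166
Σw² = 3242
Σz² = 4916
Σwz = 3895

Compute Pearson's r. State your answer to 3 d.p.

0.870

r = (nΣwz − ΣwΣz) / √[(nΣw² − (Σw)²)(nΣz² − (Σz)²)]
Numerator: 6×3895 − 128×166 = 2122
Denominator: √[(19452 − 16384)(29496 − 27556)] = √[3068 × 1940] = 2439.6557
r = 2122 / 2439.6557 ≈ 0.870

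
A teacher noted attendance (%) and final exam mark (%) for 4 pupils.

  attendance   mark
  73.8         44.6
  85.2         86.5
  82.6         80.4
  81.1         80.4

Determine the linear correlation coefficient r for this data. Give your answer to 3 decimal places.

n = 4, Σx = 322.7, Σy = 291.9, Σx² = 26105.45, Σy² = 22399.73, Σxy = 23822.76
nΣxy − ΣxΣy = 95291.04 − 94196.13 = 1094.91
nΣx² − (Σx)² = 104421.8 − 104135.29 = 286.51; nΣy² − (Σy)² = 89598.92 − 85205.61 = 4393.31
r = 1094.91 / √(286.51 × 4393.31) = 1094.91 / 1121.9301 ≈ 0.976

0.976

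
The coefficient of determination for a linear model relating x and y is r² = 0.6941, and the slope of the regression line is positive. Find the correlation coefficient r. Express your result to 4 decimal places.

|r| = √0.6941 = 0.8331
The association is positive, so r = 0.8331.

0.8331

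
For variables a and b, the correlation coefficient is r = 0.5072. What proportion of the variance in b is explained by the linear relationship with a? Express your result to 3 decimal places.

0.257

r² = (0.5072)² = 0.257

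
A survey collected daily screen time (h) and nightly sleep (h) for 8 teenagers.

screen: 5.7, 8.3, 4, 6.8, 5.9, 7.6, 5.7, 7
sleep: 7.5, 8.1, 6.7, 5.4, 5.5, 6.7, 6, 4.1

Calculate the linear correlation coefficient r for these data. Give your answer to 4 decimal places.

0.0854

n = 8, Σx = 51, Σy = 50, Σx² = 337.68, Σy² = 323.86, Σxy = 319.77
nΣxy − ΣxΣy = 2558.16 − 2550 = 8.16
nΣx² − (Σx)² = 2701.44 − 2601 = 100.44; nΣy² − (Σy)² = 2590.88 − 2500 = 90.88
r = 8.16 / √(100.44 × 90.88) = 8.16 / 95.5405 ≈ 0.0854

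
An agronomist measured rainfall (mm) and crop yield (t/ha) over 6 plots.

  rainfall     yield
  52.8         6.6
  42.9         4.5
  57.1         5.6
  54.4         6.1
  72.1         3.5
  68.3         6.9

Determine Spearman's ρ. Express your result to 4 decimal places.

-0.0857

Rank rainfall: 2, 1, 4, 3, 6, 5
Rank yield: 5, 2, 3, 4, 1, 6
d = rank(rainfall) − rank(yield): -3, -1, 1, -1, 5, -1; Σd² = 38
ρ = 1 − 6Σd² / [n(n²−1)] = 1 − 6×38 / (6×35) = 1 − 228/210 ≈ -0.0857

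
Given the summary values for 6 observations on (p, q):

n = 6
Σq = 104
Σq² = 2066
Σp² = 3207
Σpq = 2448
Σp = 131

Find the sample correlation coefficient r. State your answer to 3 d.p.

r = (nΣpq − ΣpΣq) / √[(nΣp² − (Σp)²)(nΣq² − (Σq)²)]
Numerator: 6×2448 − 131×104 = 1064
Denominator: √[(19242 − 17161)(12396 − 10816)] = √[2081 × 1580] = 1813.2788
r = 1064 / 1813.2788 ≈ 0.587

0.587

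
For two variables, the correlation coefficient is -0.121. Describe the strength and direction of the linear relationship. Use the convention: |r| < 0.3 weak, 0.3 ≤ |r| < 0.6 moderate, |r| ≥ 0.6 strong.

r = -0.121 < 0 so the relationship is negative.
|r| = 0.121, which falls in the weak range.

weak negative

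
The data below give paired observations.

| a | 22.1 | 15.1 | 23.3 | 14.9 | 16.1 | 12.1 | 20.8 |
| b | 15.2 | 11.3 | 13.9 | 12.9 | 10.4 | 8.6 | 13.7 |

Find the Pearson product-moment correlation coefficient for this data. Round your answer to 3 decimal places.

n = 7, Σa = 124.4, Σb = 86, Σa² = 2319.58, Σb² = 1088.16, Σab = 1579.09
nΣab − ΣaΣb = 11053.63 − 10698.4 = 355.23
nΣa² − (Σa)² = 16237.06 − 15475.36 = 761.7; nΣb² − (Σb)² = 7617.12 − 7396 = 221.12
r = 355.23 / √(761.7 × 221.12) = 355.23 / 410.3987 ≈ 0.866

0.866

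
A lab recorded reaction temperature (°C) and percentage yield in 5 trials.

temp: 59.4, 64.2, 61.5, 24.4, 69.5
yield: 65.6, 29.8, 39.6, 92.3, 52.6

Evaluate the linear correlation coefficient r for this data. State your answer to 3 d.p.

n = 5, Σx = 279, Σy = 279.9, Σx² = 16857.86, Σy² = 18045.61, Σxy = 14153.02
nΣxy − ΣxΣy = 70765.1 − 78092.1 = -7327
nΣx² − (Σx)² = 84289.3 − 77841 = 6448.3; nΣy² − (Σy)² = 90228.05 − 78344.01 = 11884.04
r = -7327 / √(6448.3 × 11884.04) = -7327 / 8753.9623 ≈ -0.837

-0.837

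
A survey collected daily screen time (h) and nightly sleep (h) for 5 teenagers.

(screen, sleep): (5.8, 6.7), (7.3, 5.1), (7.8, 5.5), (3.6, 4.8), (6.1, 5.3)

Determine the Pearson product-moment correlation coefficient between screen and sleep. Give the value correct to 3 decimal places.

n = 5, Σx = 30.6, Σy = 27.4, Σx² = 197.94, Σy² = 152.28, Σxy = 168.6
nΣxy − ΣxΣy = 843 − 838.44 = 4.56
nΣx² − (Σx)² = 989.7 − 936.36 = 53.34; nΣy² − (Σy)² = 761.4 − 750.76 = 10.64
r = 4.56 / √(53.34 × 10.64) = 4.56 / 23.8230 ≈ 0.191

0.191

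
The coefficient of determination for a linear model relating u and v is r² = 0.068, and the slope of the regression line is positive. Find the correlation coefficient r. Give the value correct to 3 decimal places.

0.261

|r| = √0.068 = 0.261
The association is positive, so r = 0.261.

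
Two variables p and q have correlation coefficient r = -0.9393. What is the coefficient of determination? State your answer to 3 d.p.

r² = (-0.9393)² = 0.882

0.882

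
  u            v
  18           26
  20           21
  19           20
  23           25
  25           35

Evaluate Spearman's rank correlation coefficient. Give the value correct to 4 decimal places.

0.4000

Rank u: 1, 3, 2, 4, 5
Rank v: 4, 2, 1, 3, 5
d = rank(u) − rank(v): -3, 1, 1, 1, 0; Σd² = 12
ρ = 1 − 6Σd² / [n(n²−1)] = 1 − 6×12 / (5×24) = 1 − 72/120 ≈ 0.4000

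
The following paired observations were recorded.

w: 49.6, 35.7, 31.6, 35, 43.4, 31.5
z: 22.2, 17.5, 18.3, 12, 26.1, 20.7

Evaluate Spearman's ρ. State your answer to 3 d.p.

0.429

Rank w: 6, 4, 2, 3, 5, 1
Rank z: 5, 2, 3, 1, 6, 4
d = rank(w) − rank(z): 1, 2, -1, 2, -1, -3; Σd² = 20
ρ = 1 − 6Σd² / [n(n²−1)] = 1 − 6×20 / (6×35) = 1 − 120/210 ≈ 0.429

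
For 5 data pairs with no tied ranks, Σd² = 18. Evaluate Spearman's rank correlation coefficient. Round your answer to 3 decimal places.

0.100

ρ = 1 − 6Σd² / [n(n²−1)] = 1 − 6×18 / (5×24)
  = 1 − 108/120 = 1 − 0.9000 ≈ 0.100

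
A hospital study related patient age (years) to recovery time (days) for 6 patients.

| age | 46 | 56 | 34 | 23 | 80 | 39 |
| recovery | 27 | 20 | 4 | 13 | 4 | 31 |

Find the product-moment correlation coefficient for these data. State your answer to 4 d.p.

-0.2289

n = 6, Σx = 278, Σy = 99, Σx² = 14858, Σy² = 2291, Σxy = 4326
nΣxy − ΣxΣy = 25956 − 27522 = -1566
nΣx² − (Σx)² = 89148 − 77284 = 11864; nΣy² − (Σy)² = 13746 − 9801 = 3945
r = -1566 / √(11864 × 3945) = -1566 / 6841.3069 ≈ -0.2289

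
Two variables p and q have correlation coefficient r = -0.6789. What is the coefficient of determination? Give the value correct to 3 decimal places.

r² = (-0.6789)² = 0.461

0.461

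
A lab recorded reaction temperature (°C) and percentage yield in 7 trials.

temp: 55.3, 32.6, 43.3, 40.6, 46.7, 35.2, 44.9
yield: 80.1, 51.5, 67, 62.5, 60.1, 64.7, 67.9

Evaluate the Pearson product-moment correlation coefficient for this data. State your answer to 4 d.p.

0.8176

n = 7, Σx = 298.6, Σy = 453.8, Σx² = 13080.04, Σy² = 29872.02, Σxy = 19679.85
nΣxy − ΣxΣy = 137758.95 − 135504.68 = 2254.27
nΣx² − (Σx)² = 91560.28 − 89161.96 = 2398.32; nΣy² − (Σy)² = 209104.14 − 205934.44 = 3169.7
r = 2254.27 / √(2398.32 × 3169.7) = 2254.27 / 2757.1643 ≈ 0.8176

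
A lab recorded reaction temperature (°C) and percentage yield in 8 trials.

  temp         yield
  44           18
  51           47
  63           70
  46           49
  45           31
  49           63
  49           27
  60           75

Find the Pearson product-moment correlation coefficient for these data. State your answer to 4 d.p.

n = 8, Σx = 407, Σy = 380, Σx² = 21049, Σy² = 21118, Σxy = 20158
nΣxy − ΣxΣy = 161264 − 154660 = 6604
nΣx² − (Σx)² = 168392 − 165649 = 2743; nΣy² − (Σy)² = 168944 − 144400 = 24544
r = 6604 / √(2743 × 24544) = 6604 / 8205.1321 ≈ 0.8049

0.8049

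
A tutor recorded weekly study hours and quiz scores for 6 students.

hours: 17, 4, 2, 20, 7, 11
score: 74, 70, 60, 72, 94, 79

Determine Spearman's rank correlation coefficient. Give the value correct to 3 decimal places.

Rank hours: 5, 2, 1, 6, 3, 4
Rank score: 4, 2, 1, 3, 6, 5
d = rank(hours) − rank(score): 1, 0, 0, 3, -3, -1; Σd² = 20
ρ = 1 − 6Σd² / [n(n²−1)] = 1 − 6×20 / (6×35) = 1 − 120/210 ≈ 0.429

0.429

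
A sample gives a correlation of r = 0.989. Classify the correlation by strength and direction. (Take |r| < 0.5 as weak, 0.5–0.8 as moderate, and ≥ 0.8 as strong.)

r = 0.989 > 0 so the relationship is positive.
|r| = 0.989, which falls in the strong range.

strong positive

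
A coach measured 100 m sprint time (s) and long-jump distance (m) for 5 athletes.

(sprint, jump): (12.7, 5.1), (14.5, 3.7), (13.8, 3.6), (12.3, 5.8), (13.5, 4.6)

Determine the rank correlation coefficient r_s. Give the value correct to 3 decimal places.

Rank sprint: 2, 5, 4, 1, 3
Rank jump: 4, 2, 1, 5, 3
d = rank(sprint) − rank(jump): -2, 3, 3, -4, 0; Σd² = 38
ρ = 1 − 6Σd² / [n(n²−1)] = 1 − 6×38 / (5×24) = 1 − 228/120 ≈ -0.900

-0.900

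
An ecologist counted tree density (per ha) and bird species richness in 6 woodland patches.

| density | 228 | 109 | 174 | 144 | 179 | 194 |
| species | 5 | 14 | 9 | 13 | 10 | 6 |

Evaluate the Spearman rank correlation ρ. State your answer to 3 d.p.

Rank density: 6, 1, 3, 2, 4, 5
Rank species: 1, 6, 3, 5, 4, 2
d = rank(density) − rank(species): 5, -5, 0, -3, 0, 3; Σd² = 68
ρ = 1 − 6Σd² / [n(n²−1)] = 1 − 6×68 / (6×35) = 1 − 408/210 ≈ -0.943

-0.943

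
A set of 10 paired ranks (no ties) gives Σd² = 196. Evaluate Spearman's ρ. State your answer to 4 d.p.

ρ = 1 − 6Σd² / [n(n²−1)] = 1 − 6×196 / (10×99)
  = 1 − 1176/990 = 1 − 1.18788 ≈ -0.1879

-0.1879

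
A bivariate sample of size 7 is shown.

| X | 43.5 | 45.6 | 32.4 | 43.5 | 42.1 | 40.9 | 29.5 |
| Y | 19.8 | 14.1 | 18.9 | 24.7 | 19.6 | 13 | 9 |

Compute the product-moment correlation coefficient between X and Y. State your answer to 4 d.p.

0.4726

n = 7, ΣX = 277.5, ΣY = 119.1, ΣX² = 11229.09, ΣY² = 2192.31, ΣXY = 4813.43
nΣXY − ΣXΣY = 33694.01 − 33050.25 = 643.76
nΣX² − (ΣX)² = 78603.63 − 77006.25 = 1597.38; nΣY² − (ΣY)² = 15346.17 − 14184.81 = 1161.36
r = 643.76 / √(1597.38 × 1161.36) = 643.76 / 1362.0328 ≈ 0.4726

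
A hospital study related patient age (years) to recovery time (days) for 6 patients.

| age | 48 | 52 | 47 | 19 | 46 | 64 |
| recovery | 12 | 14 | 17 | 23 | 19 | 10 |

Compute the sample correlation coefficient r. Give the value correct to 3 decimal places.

-0.892

n = 6, Σx = 276, Σy = 95, Σx² = 13790, Σy² = 1619, Σxy = 4054
nΣxy − ΣxΣy = 24324 − 26220 = -1896
nΣx² − (Σx)² = 82740 − 76176 = 6564; nΣy² − (Σy)² = 9714 − 9025 = 689
r = -1896 / √(6564 × 689) = -1896 / 2126.6396 ≈ -0.892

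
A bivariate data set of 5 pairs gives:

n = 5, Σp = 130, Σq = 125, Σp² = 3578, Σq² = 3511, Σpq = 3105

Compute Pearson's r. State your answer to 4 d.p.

-0.5245

r = (nΣpq − ΣpΣq) / √[(nΣp² − (Σp)²)(nΣq² − (Σq)²)]
Numerator: 5×3105 − 130×125 = -725
Denominator: √[(17890 − 16900)(17555 − 15625)] = √[990 × 1930] = 1382.2807
r = -725 / 1382.2807 ≈ -0.5245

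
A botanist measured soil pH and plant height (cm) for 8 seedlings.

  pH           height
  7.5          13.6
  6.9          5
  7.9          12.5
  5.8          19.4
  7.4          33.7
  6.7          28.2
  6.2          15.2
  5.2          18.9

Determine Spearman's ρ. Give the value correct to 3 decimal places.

-0.357

Rank pH: 7, 5, 8, 2, 6, 4, 3, 1
Rank height: 3, 1, 2, 6, 8, 7, 4, 5
d = rank(pH) − rank(height): 4, 4, 6, -4, -2, -3, -1, -4; Σd² = 114
ρ = 1 − 6Σd² / [n(n²−1)] = 1 − 6×114 / (8×63) = 1 − 684/504 ≈ -0.357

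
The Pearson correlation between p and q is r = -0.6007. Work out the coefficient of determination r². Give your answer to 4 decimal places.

0.3608

r² = (-0.6007)² = 0.3608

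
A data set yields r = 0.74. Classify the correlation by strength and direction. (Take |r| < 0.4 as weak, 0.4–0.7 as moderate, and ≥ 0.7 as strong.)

strong positive

r = 0.74 > 0 so the relationship is positive.
|r| = 0.74, which falls in the strong range.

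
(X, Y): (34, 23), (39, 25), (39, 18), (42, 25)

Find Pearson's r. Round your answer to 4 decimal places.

n = 4, ΣX = 154, ΣY = 91, ΣX² = 5962, ΣY² = 2103, ΣXY = 3509
nΣXY − ΣXΣY = 14036 − 14014 = 22
nΣX² − (ΣX)² = 23848 − 23716 = 132; nΣY² − (ΣY)² = 8412 − 8281 = 131
r = 22 / √(132 × 131) = 22 / 131.4990 ≈ 0.1673

0.1673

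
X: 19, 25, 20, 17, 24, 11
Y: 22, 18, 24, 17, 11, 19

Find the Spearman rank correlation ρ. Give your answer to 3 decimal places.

Rank X: 3, 6, 4, 2, 5, 1
Rank Y: 5, 3, 6, 2, 1, 4
d = rank(X) − rank(Y): -2, 3, -2, 0, 4, -3; Σd² = 42
ρ = 1 − 6Σd² / [n(n²−1)] = 1 − 6×42 / (6×35) = 1 − 252/210 ≈ -0.200

-0.200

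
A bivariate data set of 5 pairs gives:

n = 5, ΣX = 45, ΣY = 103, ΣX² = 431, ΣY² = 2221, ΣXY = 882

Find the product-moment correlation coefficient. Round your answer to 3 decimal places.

-0.886

r = (nΣXY − ΣXΣY) / √[(nΣX² − (ΣX)²)(nΣY² − (ΣY)²)]
Numerator: 5×882 − 45×103 = -225
Denominator: √[(2155 − 2025)(11105 − 10609)] = √[130 × 496] = 253.9291
r = -225 / 253.9291 ≈ -0.886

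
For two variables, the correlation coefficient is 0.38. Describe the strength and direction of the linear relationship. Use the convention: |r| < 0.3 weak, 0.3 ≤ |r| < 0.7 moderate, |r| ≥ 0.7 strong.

r = 0.38 > 0 so the relationship is positive.
|r| = 0.38, which falls in the moderate range.

moderate positive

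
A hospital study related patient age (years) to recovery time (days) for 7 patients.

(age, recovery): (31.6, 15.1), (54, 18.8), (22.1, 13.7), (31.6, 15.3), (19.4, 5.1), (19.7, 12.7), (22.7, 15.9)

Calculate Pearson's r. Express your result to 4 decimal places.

n = 7, Σx = 201.1, Σy = 96.6, Σx² = 6681.27, Σy² = 1443.34, Σxy = 2988.67
nΣxy − ΣxΣy = 20920.69 − 19426.26 = 1494.43
nΣx² − (Σx)² = 46768.89 − 40441.21 = 6327.68; nΣy² − (Σy)² = 10103.38 − 9331.56 = 771.82
r = 1494.43 / √(6327.68 × 771.82) = 1494.43 / 2209.9389 ≈ 0.6762

0.6762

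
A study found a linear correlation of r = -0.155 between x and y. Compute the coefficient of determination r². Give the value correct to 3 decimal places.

0.024

r² = (-0.155)² = 0.024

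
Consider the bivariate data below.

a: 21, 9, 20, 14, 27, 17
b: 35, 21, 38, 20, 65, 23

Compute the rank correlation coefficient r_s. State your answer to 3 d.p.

Rank a: 5, 1, 4, 2, 6, 3
Rank b: 4, 2, 5, 1, 6, 3
d = rank(a) − rank(b): 1, -1, -1, 1, 0, 0; Σd² = 4
ρ = 1 − 6Σd² / [n(n²−1)] = 1 − 6×4 / (6×35) = 1 − 24/210 ≈ 0.886

0.886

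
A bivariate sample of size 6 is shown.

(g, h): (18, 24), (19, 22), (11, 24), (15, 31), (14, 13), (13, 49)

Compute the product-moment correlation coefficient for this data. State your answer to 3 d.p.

n = 6, Σg = 90, Σh = 163, Σg² = 1396, Σh² = 5167, Σgh = 2398
nΣgh − ΣgΣh = 14388 − 14670 = -282
nΣg² − (Σg)² = 8376 − 8100 = 276; nΣh² − (Σh)² = 31002 − 26569 = 4433
r = -282 / √(276 × 4433) = -282 / 1106.1230 ≈ -0.255

-0.255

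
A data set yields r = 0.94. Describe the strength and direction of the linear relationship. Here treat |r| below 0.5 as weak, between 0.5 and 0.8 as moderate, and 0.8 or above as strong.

strong positive

r = 0.94 > 0 so the relationship is positive.
|r| = 0.94, which falls in the strong range.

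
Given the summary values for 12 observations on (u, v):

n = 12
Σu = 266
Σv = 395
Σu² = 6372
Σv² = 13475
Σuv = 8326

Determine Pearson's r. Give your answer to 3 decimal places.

-0.906

r = (nΣuv − ΣuΣv) / √[(nΣu² − (Σu)²)(nΣv² − (Σv)²)]
Numerator: 12×8326 − 266×395 = -5158
Denominator: √[(76464 − 70756)(161700 − 156025)] = √[5708 × 5675] = 5691.4761
r = -5158 / 5691.4761 ≈ -0.906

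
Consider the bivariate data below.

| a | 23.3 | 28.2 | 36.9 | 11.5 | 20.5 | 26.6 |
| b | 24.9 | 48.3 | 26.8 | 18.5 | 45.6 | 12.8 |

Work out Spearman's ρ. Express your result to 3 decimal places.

0.314

Rank a: 3, 5, 6, 1, 2, 4
Rank b: 3, 6, 4, 2, 5, 1
d = rank(a) − rank(b): 0, -1, 2, -1, -3, 3; Σd² = 24
ρ = 1 − 6Σd² / [n(n²−1)] = 1 − 6×24 / (6×35) = 1 − 144/210 ≈ 0.314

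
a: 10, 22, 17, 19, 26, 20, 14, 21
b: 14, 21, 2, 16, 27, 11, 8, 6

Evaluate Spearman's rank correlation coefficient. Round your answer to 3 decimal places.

Rank a: 1, 7, 3, 4, 8, 5, 2, 6
Rank b: 5, 7, 1, 6, 8, 4, 3, 2
d = rank(a) − rank(b): -4, 0, 2, -2, 0, 1, -1, 4; Σd² = 42
ρ = 1 − 6Σd² / [n(n²−1)] = 1 − 6×42 / (8×63) = 1 − 252/504 ≈ 0.500

0.500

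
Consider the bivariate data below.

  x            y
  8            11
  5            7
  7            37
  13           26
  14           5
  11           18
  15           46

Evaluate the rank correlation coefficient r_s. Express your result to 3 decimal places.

0.250

Rank x: 3, 1, 2, 5, 6, 4, 7
Rank y: 3, 2, 6, 5, 1, 4, 7
d = rank(x) − rank(y): 0, -1, -4, 0, 5, 0, 0; Σd² = 42
ρ = 1 − 6Σd² / [n(n²−1)] = 1 − 6×42 / (7×48) = 1 − 252/336 ≈ 0.250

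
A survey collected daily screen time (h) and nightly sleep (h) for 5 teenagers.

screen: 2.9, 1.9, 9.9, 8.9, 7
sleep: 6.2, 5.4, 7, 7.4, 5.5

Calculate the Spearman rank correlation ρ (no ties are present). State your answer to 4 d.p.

Rank screen: 2, 1, 5, 4, 3
Rank sleep: 3, 1, 4, 5, 2
d = rank(screen) − rank(sleep): -1, 0, 1, -1, 1; Σd² = 4
ρ = 1 − 6Σd² / [n(n²−1)] = 1 − 6×4 / (5×24) = 1 − 24/120 ≈ 0.8000

0.8000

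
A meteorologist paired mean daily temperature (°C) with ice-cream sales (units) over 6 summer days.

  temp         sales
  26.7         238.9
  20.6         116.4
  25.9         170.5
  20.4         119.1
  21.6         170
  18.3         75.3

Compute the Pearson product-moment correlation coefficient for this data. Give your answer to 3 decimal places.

n = 6, Σx = 133.5, Σy = 890.2, Σx² = 3025.67, Σy² = 148447.32, Σxy = 20672.05
nΣxy − ΣxΣy = 124032.3 − 118841.7 = 5190.6
nΣx² − (Σx)² = 18154.02 − 17822.25 = 331.77; nΣy² − (Σy)² = 890683.92 − 792456.04 = 98227.88
r = 5190.6 / √(331.77 × 98227.88) = 5190.6 / 5708.6832 ≈ 0.909

0.909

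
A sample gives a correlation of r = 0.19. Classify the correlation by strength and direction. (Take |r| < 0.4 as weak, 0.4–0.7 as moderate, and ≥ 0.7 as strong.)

r = 0.19 > 0 so the relationship is positive.
|r| = 0.19, which falls in the weak range.

weak positive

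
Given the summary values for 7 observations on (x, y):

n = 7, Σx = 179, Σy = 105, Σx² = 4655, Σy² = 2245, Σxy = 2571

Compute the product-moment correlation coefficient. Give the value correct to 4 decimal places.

r = (nΣxy − ΣxΣy) / √[(nΣx² − (Σx)²)(nΣy² − (Σy)²)]
Numerator: 7×2571 − 179×105 = -798
Denominator: √[(32585 − 32041)(15715 − 11025)] = √[544 × 4690] = 1597.2977
r = -798 / 1597.2977 ≈ -0.4996

-0.4996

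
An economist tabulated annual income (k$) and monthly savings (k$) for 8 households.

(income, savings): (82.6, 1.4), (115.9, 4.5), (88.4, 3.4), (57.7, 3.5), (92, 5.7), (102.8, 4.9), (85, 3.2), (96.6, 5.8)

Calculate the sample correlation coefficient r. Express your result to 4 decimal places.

0.4585

n = 8, Σx = 721, Σy = 32.4, Σx² = 66987.82, Σy² = 146.4, Σxy = 3000.1
nΣxy − ΣxΣy = 24000.8 − 23360.4 = 640.4
nΣx² − (Σx)² = 535902.56 − 519841 = 16061.56; nΣy² − (Σy)² = 1171.2 − 1049.76 = 121.44
r = 640.4 / √(16061.56 × 121.44) = 640.4 / 1396.6087 ≈ 0.4585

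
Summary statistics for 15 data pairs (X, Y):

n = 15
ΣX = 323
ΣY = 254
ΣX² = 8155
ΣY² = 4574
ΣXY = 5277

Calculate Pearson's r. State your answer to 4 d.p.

-0.3363

r = (nΣXY − ΣXΣY) / √[(nΣX² − (ΣX)²)(nΣY² − (ΣY)²)]
Numerator: 15×5277 − 323×254 = -2887
Denominator: √[(122325 − 104329)(68610 − 64516)] = √[17996 × 4094] = 8583.4506
r = -2887 / 8583.4506 ≈ -0.3363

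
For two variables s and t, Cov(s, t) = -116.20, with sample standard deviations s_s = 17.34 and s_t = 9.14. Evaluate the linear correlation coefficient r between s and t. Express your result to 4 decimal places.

-0.7332

r = Cov(s,t) / (s_s · s_t) = -116.20 / (17.34 × 9.14)
  = -116.20 / 158.4876 ≈ -0.7332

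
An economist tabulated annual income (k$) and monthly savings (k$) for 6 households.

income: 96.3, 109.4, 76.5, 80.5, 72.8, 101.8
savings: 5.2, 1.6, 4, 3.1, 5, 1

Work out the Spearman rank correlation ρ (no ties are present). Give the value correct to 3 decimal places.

-0.600

Rank income: 4, 6, 2, 3, 1, 5
Rank savings: 6, 2, 4, 3, 5, 1
d = rank(income) − rank(savings): -2, 4, -2, 0, -4, 4; Σd² = 56
ρ = 1 − 6Σd² / [n(n²−1)] = 1 − 6×56 / (6×35) = 1 − 336/210 ≈ -0.600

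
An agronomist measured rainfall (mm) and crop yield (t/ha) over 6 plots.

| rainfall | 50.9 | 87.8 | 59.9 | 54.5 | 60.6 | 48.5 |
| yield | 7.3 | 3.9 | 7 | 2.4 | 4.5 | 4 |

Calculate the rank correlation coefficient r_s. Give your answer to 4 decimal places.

Rank rainfall: 2, 6, 4, 3, 5, 1
Rank yield: 6, 2, 5, 1, 4, 3
d = rank(rainfall) − rank(yield): -4, 4, -1, 2, 1, -2; Σd² = 42
ρ = 1 − 6Σd² / [n(n²−1)] = 1 − 6×42 / (6×35) = 1 − 252/210 ≈ -0.2000

-0.2000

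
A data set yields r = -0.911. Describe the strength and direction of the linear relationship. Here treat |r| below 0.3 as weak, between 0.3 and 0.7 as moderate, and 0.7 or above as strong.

strong negative

r = -0.911 < 0 so the relationship is negative.
|r| = 0.911, which falls in the strong range.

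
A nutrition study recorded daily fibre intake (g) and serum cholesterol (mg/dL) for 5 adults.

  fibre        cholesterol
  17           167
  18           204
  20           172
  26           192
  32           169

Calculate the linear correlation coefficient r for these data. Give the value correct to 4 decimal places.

-0.1923

n = 5, Σx = 113, Σy = 904, Σx² = 2713, Σy² = 164514, Σxy = 20351
nΣxy − ΣxΣy = 101755 − 102152 = -397
nΣx² − (Σx)² = 13565 − 12769 = 796; nΣy² − (Σy)² = 822570 − 817216 = 5354
r = -397 / √(796 × 5354) = -397 / 2064.4089 ≈ -0.1923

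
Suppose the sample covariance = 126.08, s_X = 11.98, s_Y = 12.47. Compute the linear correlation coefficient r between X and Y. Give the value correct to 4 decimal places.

r = Cov(X,Y) / (s_X · s_Y) = 126.08 / (11.98 × 12.47)
  = 126.08 / 149.3906 ≈ 0.8440

0.8440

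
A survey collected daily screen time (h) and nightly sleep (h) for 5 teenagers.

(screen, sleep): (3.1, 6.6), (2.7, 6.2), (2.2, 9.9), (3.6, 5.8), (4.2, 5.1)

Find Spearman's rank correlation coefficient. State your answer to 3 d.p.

Rank screen: 3, 2, 1, 4, 5
Rank sleep: 4, 3, 5, 2, 1
d = rank(screen) − rank(sleep): -1, -1, -4, 2, 4; Σd² = 38
ρ = 1 − 6Σd² / [n(n²−1)] = 1 − 6×38 / (5×24) = 1 − 228/120 ≈ -0.900

-0.900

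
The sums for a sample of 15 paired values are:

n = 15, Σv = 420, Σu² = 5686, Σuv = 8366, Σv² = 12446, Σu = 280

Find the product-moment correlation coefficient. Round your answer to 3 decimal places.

0.937

r = (nΣuv − ΣuΣv) / √[(nΣu² − (Σu)²)(nΣv² − (Σv)²)]
Numerator: 15×8366 − 280×420 = 7890
Denominator: √[(85290 − 78400)(186690 − 176400)] = √[6890 × 10290] = 8420.1009
r = 7890 / 8420.1009 ≈ 0.937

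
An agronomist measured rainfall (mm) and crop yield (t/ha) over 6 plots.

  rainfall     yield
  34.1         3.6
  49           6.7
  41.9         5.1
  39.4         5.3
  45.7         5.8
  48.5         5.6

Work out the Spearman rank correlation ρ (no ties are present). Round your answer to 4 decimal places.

0.8857

Rank rainfall: 1, 6, 3, 2, 4, 5
Rank yield: 1, 6, 2, 3, 5, 4
d = rank(rainfall) − rank(yield): 0, 0, 1, -1, -1, 1; Σd² = 4
ρ = 1 − 6Σd² / [n(n²−1)] = 1 − 6×4 / (6×35) = 1 − 24/210 ≈ 0.8857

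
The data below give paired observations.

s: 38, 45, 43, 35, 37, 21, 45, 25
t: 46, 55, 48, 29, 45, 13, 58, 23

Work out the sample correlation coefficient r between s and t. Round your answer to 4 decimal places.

0.9639

n = 8, Σs = 289, Σt = 317, Σs² = 11003, Σt² = 14373, Σst = 12425
nΣst − ΣsΣt = 99400 − 91613 = 7787
nΣs² − (Σs)² = 88024 − 83521 = 4503; nΣt² − (Σt)² = 114984 − 100489 = 14495
r = 7787 / √(4503 × 14495) = 7787 / 8079.0460 ≈ 0.9639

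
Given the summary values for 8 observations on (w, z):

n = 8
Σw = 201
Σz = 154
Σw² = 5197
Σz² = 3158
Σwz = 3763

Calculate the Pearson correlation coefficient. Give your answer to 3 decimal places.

-0.630

r = (nΣwz − ΣwΣz) / √[(nΣw² − (Σw)²)(nΣz² − (Σz)²)]
Numerator: 8×3763 − 201×154 = -850
Denominator: √[(41576 − 40401)(25264 − 23716)] = √[1175 × 1548] = 1348.6660
r = -850 / 1348.6660 ≈ -0.630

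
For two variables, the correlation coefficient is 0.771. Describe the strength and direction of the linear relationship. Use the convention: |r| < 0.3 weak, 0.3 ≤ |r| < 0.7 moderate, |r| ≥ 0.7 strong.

strong positive

r = 0.771 > 0 so the relationship is positive.
|r| = 0.771, which falls in the strong range.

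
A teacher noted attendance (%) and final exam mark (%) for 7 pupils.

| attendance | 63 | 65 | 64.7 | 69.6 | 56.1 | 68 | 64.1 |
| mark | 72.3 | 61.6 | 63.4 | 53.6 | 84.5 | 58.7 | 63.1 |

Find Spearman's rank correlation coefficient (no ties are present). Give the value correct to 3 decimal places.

Rank attendance: 2, 5, 4, 7, 1, 6, 3
Rank mark: 6, 3, 5, 1, 7, 2, 4
d = rank(attendance) − rank(mark): -4, 2, -1, 6, -6, 4, -1; Σd² = 110
ρ = 1 − 6Σd² / [n(n²−1)] = 1 − 6×110 / (7×48) = 1 − 660/336 ≈ -0.964

-0.964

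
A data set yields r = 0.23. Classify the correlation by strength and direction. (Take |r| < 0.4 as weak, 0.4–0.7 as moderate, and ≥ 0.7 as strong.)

r = 0.23 > 0 so the relationship is positive.
|r| = 0.23, which falls in the weak range.

weak positive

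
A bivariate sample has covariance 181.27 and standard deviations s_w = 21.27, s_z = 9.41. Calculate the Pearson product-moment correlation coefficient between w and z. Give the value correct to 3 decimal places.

r = Cov(w,z) / (s_w · s_z) = 181.27 / (21.27 × 9.41)
  = 181.27 / 200.1507 ≈ 0.906

0.906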